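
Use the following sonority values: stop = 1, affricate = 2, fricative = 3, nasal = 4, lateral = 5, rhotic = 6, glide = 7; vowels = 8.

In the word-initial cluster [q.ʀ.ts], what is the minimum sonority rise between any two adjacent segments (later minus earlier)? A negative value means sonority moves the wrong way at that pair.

-4

/q/: stop = 1.
/ʀ/: rhotic = 6.
/ts/: affricate = 2.
/q/→/ʀ/: change +5.
/ʀ/→/ts/: change -4.
Minimum = -4.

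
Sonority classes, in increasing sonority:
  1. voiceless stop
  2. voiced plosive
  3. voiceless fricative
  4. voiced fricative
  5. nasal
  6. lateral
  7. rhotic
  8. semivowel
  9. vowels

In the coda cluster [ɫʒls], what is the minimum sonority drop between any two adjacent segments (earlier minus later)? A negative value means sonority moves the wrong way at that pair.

-2

/ɫ/ is a lateral (sonority 6).
/ʒ/ is a voiced fricative (sonority 4).
/l/ is a lateral (sonority 6).
/s/ is a voiceless fricative (sonority 3).
/ɫ/→/ʒ/: change +2.
/ʒ/→/l/: change -2.
/l/→/s/: change +3.
Minimum = -2.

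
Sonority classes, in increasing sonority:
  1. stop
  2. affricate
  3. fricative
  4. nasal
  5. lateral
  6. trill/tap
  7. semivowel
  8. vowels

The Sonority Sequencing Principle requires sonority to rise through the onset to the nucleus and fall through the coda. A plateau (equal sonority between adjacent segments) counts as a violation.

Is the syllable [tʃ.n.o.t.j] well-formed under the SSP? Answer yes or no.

Onset: /tʃ/ is an affricate (sonority 2), /n/ is a nasal (sonority 4); then the nucleus /o/ (sonority 8).
Onset profile 2-4-8 — rises to the nucleus.
Coda: /t/ is a stop (sonority 1), /j/ is a semivowel (sonority 7).
Coda profile 8-1-7 — does not strictly fall throughout.

no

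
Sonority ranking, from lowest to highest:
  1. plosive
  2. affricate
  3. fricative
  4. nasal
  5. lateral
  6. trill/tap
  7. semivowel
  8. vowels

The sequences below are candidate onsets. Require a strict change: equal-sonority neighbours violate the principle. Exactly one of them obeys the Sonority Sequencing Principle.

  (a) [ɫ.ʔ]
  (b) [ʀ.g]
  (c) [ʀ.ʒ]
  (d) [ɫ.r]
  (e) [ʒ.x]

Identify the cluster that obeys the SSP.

d

(a) 5-1 → violates
(b) 6-1 → violates
(c) 6-3 → violates
(d) 5-6 → obeys
(e) 3-3 → violates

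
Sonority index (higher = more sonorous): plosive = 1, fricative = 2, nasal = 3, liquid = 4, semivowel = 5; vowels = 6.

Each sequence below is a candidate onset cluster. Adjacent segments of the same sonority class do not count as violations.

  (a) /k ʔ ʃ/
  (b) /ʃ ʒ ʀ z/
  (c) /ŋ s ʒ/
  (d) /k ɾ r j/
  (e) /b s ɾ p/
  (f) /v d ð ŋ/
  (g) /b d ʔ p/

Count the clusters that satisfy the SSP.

3

(a) 1-1-2 → obeys
(b) 2-2-4-2 → violates
(c) 3-2-2 → violates
(d) 1-4-4-5 → obeys
(e) 1-2-4-1 → violates
(f) 2-1-2-3 → violates
(g) 1-1-1-1 → obeys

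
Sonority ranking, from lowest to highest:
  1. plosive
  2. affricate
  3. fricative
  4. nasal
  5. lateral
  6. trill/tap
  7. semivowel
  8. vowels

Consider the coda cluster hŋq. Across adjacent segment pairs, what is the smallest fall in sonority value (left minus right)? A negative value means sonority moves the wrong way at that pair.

-1

/h/ — fricative, sonority 3.
/ŋ/ — nasal, sonority 4.
/q/ — plosive, sonority 1.
/h/→/ŋ/: change -1.
/ŋ/→/q/: change +3.
Minimum = -1.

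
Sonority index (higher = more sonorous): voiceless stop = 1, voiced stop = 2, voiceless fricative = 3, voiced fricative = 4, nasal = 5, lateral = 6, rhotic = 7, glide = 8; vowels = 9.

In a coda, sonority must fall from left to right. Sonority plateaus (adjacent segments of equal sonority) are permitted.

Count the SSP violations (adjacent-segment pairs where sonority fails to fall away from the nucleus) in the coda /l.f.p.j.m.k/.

1

/l/: lateral = 6.
/f/: voiceless fricative = 3.
/p/: voiceless stop = 1.
/j/: glide = 8.
/m/: nasal = 5.
/k/: voiceless stop = 1.
/l/→/f/: 6→3 (falls) — ok.
/f/→/p/: 3→1 (falls) — ok.
/p/→/j/: 1→8 (does not fall) — violation.
/j/→/m/: 8→5 (falls) — ok.
/m/→/k/: 5→1 (falls) — ok.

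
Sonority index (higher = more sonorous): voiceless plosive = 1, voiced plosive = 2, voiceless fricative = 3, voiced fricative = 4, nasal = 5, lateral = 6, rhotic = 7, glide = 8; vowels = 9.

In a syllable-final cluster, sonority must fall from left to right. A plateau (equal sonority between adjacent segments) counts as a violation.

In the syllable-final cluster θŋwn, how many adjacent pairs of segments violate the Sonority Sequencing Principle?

2

/θ/ — voiceless fricative, sonority 3.
/ŋ/ — nasal, sonority 5.
/w/ — glide, sonority 8.
/n/ — nasal, sonority 5.
/θ/→/ŋ/: 3→5 (does not fall) — violation.
/ŋ/→/w/: 5→8 (does not fall) — violation.
/w/→/n/: 8→5 (falls) — ok.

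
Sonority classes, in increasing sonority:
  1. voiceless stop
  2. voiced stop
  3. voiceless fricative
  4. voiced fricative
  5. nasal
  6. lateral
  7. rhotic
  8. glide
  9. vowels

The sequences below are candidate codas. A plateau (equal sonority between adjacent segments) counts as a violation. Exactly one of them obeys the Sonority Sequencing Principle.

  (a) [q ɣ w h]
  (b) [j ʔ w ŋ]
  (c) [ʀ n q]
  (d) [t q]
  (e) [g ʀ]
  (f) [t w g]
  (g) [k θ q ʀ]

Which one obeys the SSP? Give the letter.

(a) 1-4-8-3 → violates
(b) 8-1-8-5 → violates
(c) 7-5-1 → obeys
(d) 1-1 → violates
(e) 2-7 → violates
(f) 1-8-2 → violates
(g) 1-3-1-7 → violates

c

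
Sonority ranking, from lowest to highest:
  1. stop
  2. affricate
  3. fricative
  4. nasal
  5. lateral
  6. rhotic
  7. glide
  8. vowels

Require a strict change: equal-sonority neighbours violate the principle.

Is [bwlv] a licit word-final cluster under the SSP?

no

/b/: stop = 1.
/w/: glide = 7.
/l/: lateral = 5.
/v/: fricative = 3.
The profile is 1-7-5-3. Between /b/ (1) and /w/ (7) sonority does not fall, so the cluster violates the SSP.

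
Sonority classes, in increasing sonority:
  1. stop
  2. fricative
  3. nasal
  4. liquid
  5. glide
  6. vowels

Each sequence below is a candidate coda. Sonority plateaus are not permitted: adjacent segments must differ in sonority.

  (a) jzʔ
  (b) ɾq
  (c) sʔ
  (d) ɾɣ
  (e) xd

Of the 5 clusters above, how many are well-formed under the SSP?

(a) sonority 5-2-1: well-formed.
(b) sonority 4-1: well-formed.
(c) sonority 2-1: well-formed.
(d) sonority 4-2: well-formed.
(e) sonority 2-1: well-formed.

5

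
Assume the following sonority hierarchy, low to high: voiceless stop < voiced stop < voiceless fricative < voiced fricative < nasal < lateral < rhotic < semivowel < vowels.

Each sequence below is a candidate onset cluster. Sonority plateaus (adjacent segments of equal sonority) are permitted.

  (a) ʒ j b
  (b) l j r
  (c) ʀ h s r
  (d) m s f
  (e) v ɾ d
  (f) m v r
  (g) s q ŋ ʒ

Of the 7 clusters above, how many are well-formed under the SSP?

0

(a) 4-8-2 → violates
(b) 6-8-7 → violates
(c) 7-3-3-7 → violates
(d) 5-3-3 → violates
(e) 4-7-2 → violates
(f) 5-4-7 → violates
(g) 3-1-5-4 → violates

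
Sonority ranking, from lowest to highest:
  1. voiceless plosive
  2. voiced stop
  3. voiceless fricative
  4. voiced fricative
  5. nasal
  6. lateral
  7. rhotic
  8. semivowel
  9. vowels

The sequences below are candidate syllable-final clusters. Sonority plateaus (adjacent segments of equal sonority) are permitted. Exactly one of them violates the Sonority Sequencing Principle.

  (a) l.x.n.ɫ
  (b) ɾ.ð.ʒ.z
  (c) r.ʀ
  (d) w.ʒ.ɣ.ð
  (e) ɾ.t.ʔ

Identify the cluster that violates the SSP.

(a) 6-3-5-6 → violates
(b) 7-4-4-4 → obeys
(c) 7-7 → obeys
(d) 8-4-4-4 → obeys
(e) 7-1-1 → obeys

a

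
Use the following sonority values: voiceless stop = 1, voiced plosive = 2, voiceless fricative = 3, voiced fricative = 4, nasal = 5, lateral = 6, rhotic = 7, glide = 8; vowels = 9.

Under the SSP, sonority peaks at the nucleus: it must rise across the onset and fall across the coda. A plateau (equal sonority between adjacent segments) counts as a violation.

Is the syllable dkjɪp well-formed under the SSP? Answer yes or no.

no

Onset: /d/ is a voiced plosive (sonority 2), /k/ is a voiceless stop (sonority 1), /j/ is a glide (sonority 8); then the nucleus /ɪ/ (sonority 9).
Onset profile 2-1-8-9 — does not strictly rise throughout.
Coda: /p/ is a voiceless stop (sonority 1).
Coda profile 9-1 — falls from the nucleus.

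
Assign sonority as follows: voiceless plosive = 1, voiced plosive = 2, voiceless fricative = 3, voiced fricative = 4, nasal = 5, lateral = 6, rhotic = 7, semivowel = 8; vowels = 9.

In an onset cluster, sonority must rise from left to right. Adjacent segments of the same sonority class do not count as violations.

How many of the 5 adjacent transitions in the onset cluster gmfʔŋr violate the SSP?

/g/: voiced plosive = 2.
/m/: nasal = 5.
/f/: voiceless fricative = 3.
/ʔ/: voiceless plosive = 1.
/ŋ/: nasal = 5.
/r/: rhotic = 7.
/g/→/m/: 2→5 (rises) — ok.
/m/→/f/: 5→3 (does not rise) — violation.
/f/→/ʔ/: 3→1 (does not rise) — violation.
/ʔ/→/ŋ/: 1→5 (rises) — ok.
/ŋ/→/r/: 5→7 (rises) — ok.

2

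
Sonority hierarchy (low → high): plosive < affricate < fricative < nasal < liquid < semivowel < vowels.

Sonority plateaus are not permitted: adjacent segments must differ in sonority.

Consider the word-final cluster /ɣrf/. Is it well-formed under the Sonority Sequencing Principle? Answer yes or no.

no

/ɣ/: fricative = 3.
/r/: liquid = 5.
/f/: fricative = 3.
The profile is 3-5-3. Between /ɣ/ (3) and /r/ (5) sonority does not fall, so the cluster violates the SSP.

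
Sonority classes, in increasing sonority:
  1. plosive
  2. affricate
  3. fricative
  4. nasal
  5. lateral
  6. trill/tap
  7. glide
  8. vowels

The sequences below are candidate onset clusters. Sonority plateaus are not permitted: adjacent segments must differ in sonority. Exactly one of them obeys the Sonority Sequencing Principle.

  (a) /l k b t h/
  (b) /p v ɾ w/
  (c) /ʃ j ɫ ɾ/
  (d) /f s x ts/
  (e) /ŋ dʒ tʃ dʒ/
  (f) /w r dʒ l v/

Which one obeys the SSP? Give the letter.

b

(a) 5-1-1-1-3 → violates
(b) 1-3-6-7 → obeys
(c) 3-7-5-6 → violates
(d) 3-3-3-2 → violates
(e) 4-2-2-2 → violates
(f) 7-6-2-5-3 → violates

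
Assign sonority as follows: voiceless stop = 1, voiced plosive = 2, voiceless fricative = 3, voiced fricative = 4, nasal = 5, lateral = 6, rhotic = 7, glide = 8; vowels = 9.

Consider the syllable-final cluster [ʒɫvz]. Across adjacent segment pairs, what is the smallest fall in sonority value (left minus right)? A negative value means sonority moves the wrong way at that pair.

-2

/ʒ/ is a voiced fricative (sonority 4).
/ɫ/ is a lateral (sonority 6).
/v/ is a voiced fricative (sonority 4).
/z/ is a voiced fricative (sonority 4).
/ʒ/→/ɫ/: change -2.
/ɫ/→/v/: change +2.
/v/→/z/: change +0.
Minimum = -2.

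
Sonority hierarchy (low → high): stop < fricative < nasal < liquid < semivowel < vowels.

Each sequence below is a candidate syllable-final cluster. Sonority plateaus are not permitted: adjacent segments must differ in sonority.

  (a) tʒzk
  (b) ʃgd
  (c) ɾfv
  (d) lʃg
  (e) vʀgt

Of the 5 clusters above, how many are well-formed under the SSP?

(a) 1-2-2-1 → violates
(b) 2-1-1 → violates
(c) 4-2-2 → violates
(d) 4-2-1 → obeys
(e) 2-4-1-1 → violates

1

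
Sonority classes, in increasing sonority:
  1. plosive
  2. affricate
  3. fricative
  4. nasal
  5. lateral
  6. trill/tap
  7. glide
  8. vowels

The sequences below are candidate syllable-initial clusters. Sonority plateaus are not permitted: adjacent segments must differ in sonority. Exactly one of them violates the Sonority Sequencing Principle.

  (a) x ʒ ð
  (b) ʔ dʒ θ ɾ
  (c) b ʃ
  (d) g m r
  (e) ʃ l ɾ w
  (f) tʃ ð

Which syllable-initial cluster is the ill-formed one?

(a) 3-3-3 → violates
(b) 1-2-3-6 → obeys
(c) 1-3 → obeys
(d) 1-4-6 → obeys
(e) 3-5-6-7 → obeys
(f) 2-3 → obeys

a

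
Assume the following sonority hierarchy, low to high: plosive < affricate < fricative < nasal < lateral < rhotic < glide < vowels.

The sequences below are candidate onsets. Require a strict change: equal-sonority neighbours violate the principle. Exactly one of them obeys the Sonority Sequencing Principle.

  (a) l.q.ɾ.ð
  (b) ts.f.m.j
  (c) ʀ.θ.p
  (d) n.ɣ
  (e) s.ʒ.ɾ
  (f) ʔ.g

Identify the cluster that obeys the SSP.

b

(a) 5-1-6-3 → violates
(b) 2-3-4-7 → obeys
(c) 6-3-1 → violates
(d) 4-3 → violates
(e) 3-3-6 → violates
(f) 1-1 → violates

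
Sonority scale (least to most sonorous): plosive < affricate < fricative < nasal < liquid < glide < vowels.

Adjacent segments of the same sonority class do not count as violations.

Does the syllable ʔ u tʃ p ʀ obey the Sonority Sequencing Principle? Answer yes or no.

Onset: /ʔ/ is a plosive (sonority 1); then the nucleus /u/ (sonority 7).
Onset profile 1-7 — rises to the nucleus.
Coda: /tʃ/ is an affricate (sonority 2), /p/ is a plosive (sonority 1), /ʀ/ is a liquid (sonority 5).
Coda profile 7-2-1-5 — does not fall throughout.

no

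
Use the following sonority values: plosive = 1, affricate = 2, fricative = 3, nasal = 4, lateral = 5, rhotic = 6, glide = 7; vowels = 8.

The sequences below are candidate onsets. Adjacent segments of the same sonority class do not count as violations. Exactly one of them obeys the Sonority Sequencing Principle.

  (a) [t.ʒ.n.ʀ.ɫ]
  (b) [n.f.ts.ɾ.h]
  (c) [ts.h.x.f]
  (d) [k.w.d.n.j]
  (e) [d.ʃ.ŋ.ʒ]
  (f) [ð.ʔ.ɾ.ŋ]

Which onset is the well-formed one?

(a) sonority 1-3-4-6-5: ill-formed.
(b) sonority 4-3-2-6-3: ill-formed.
(c) sonority 2-3-3-3: well-formed.
(d) sonority 1-7-1-4-7: ill-formed.
(e) sonority 1-3-4-3: ill-formed.
(f) sonority 3-1-6-4: ill-formed.

c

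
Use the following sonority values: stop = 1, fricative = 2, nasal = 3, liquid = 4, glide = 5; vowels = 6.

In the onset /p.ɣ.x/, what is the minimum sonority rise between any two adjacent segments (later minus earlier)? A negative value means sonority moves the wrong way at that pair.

/p/ — stop, sonority 1.
/ɣ/ — fricative, sonority 2.
/x/ — fricative, sonority 2.
/p/→/ɣ/: change +1.
/ɣ/→/x/: change +0.
Minimum = 0.

0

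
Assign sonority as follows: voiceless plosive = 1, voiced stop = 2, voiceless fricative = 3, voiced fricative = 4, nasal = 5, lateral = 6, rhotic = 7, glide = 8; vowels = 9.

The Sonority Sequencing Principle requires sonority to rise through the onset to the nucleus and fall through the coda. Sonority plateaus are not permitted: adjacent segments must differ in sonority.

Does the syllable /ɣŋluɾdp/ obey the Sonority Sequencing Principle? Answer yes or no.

yes

Onset: /ɣ/ is a voiced fricative (sonority 4), /ŋ/ is a nasal (sonority 5), /l/ is a lateral (sonority 6); then the nucleus /u/ (sonority 9).
Onset profile 4-5-6-9 — rises to the nucleus.
Coda: /ɾ/ is a rhotic (sonority 7), /d/ is a voiced stop (sonority 2), /p/ is a voiceless plosive (sonority 1).
Coda profile 9-7-2-1 — falls from the nucleus.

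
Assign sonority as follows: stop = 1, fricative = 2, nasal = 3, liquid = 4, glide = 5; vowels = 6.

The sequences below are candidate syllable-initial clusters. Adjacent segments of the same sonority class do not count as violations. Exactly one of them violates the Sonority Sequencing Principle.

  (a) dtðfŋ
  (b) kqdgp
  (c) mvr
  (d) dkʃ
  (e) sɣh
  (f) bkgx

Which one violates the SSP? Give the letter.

(a) 1-1-2-2-3 → obeys
(b) 1-1-1-1-1 → obeys
(c) 3-2-4 → violates
(d) 1-1-2 → obeys
(e) 2-2-2 → obeys
(f) 1-1-1-2 → obeys

c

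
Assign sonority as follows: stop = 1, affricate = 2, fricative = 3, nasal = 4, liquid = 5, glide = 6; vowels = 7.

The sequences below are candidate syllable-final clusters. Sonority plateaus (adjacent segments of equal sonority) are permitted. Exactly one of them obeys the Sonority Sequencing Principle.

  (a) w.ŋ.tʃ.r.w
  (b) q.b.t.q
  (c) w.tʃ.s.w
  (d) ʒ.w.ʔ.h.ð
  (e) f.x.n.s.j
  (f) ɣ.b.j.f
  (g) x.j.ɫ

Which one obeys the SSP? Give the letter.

(a) 6-4-2-5-6 → violates
(b) 1-1-1-1 → obeys
(c) 6-2-3-6 → violates
(d) 3-6-1-3-3 → violates
(e) 3-3-4-3-6 → violates
(f) 3-1-6-3 → violates
(g) 3-6-5 → violates

b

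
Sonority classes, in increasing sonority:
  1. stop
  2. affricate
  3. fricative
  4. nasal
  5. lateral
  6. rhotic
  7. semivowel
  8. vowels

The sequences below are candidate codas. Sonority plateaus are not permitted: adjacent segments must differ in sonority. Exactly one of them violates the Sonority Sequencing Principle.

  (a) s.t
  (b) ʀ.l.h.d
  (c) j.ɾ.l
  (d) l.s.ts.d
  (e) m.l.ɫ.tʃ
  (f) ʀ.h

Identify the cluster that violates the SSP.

e

(a) 3-1 → obeys
(b) 6-5-3-1 → obeys
(c) 7-6-5 → obeys
(d) 5-3-2-1 → obeys
(e) 4-5-5-2 → violates
(f) 6-3 → obeys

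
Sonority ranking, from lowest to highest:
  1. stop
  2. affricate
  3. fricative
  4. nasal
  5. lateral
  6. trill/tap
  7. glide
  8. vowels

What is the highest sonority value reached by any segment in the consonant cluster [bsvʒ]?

3

/b/ is a stop (sonority 1).
/s/ is a fricative (sonority 3).
/v/ is a fricative (sonority 3).
/ʒ/ is a fricative (sonority 3).
The maximum is 3.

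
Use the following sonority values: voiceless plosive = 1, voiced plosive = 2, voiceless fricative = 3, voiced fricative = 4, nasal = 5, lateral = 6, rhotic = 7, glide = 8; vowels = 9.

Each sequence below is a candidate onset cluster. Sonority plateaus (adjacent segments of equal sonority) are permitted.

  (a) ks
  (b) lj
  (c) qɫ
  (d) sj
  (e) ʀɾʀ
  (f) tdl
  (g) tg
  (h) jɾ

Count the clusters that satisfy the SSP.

7

(a) ks: profile 1-3 — obeys.
(b) lj: profile 6-8 — obeys.
(c) qɫ: profile 1-6 — obeys.
(d) sj: profile 3-8 — obeys.
(e) ʀɾʀ: profile 7-7-7 — obeys.
(f) tdl: profile 1-2-6 — obeys.
(g) tg: profile 1-2 — obeys.
(h) jɾ: profile 8-7 — violates.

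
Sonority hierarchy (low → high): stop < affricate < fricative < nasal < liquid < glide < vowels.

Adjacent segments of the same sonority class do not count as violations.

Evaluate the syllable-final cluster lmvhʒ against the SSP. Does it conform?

/l/ — liquid, sonority 5.
/m/ — nasal, sonority 4.
/v/ — fricative, sonority 3.
/h/ — fricative, sonority 3.
/ʒ/ — fricative, sonority 3.
The profile 5-4-3-3-3 is non-increasing (plateaus allowed), so the syllable-final cluster satisfies the SSP.

yes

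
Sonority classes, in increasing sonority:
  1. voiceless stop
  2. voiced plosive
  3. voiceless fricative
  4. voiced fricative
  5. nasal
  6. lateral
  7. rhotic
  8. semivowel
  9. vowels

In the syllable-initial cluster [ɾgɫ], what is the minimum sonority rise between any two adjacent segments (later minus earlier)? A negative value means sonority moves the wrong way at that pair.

/ɾ/ — rhotic, sonority 7.
/g/ — voiced plosive, sonority 2.
/ɫ/ — lateral, sonority 6.
/ɾ/→/g/: change -5.
/g/→/ɫ/: change +4.
Minimum = -5.

-5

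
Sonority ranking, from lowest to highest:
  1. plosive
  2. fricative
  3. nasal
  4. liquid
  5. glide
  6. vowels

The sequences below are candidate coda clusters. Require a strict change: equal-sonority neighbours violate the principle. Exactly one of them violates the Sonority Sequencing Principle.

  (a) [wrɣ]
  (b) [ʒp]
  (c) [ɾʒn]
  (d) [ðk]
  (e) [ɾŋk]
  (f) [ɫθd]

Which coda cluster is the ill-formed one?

c

(a) 5-4-2 → obeys
(b) 2-1 → obeys
(c) 4-2-3 → violates
(d) 2-1 → obeys
(e) 4-3-1 → obeys
(f) 4-2-1 → obeys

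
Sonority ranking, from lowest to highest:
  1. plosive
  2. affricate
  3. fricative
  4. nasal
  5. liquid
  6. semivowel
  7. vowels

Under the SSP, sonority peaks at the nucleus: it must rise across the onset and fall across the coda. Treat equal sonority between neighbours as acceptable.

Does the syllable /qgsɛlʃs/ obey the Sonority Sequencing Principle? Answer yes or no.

Onset: /q/ is a plosive (sonority 1), /g/ is a plosive (sonority 1), /s/ is a fricative (sonority 3); then the nucleus /ɛ/ (sonority 7).
Onset profile 1-1-3-7 — rises to the nucleus.
Coda: /l/ is a liquid (sonority 5), /ʃ/ is a fricative (sonority 3), /s/ is a fricative (sonority 3).
Coda profile 7-5-3-3 — falls from the nucleus.

yes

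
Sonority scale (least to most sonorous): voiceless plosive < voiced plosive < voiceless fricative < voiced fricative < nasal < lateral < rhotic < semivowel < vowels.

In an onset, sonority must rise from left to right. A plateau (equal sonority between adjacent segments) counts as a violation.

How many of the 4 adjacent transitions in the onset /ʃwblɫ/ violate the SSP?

2

/ʃ/: voiceless fricative = 3.
/w/: semivowel = 8.
/b/: voiced plosive = 2.
/l/: lateral = 6.
/ɫ/: lateral = 6.
/ʃ/→/w/: 3→8 (rises) — ok.
/w/→/b/: 8→2 (does not rise) — violation.
/b/→/l/: 2→6 (rises) — ok.
/l/→/ɫ/: 6→6 (plateau) — violation.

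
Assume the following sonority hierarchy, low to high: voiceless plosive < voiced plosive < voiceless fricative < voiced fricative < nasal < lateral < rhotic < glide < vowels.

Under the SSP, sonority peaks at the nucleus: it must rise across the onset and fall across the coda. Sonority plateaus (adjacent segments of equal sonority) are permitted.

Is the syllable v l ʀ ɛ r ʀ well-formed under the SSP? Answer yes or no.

yes

Onset: /v/ is a voiced fricative (sonority 4), /l/ is a lateral (sonority 6), /ʀ/ is a rhotic (sonority 7); then the nucleus /ɛ/ (sonority 9).
Onset profile 4-6-7-9 — rises to the nucleus.
Coda: /r/ is a rhotic (sonority 7), /ʀ/ is a rhotic (sonority 7).
Coda profile 9-7-7 — falls from the nucleus.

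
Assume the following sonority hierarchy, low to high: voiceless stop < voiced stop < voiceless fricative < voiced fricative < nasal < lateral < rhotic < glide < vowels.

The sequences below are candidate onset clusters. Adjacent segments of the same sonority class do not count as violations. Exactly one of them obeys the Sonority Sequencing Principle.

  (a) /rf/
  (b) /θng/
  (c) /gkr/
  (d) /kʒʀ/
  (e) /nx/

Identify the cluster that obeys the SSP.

d

(a) 7-3 → violates
(b) 3-5-2 → violates
(c) 2-1-7 → violates
(d) 1-4-7 → obeys
(e) 5-3 → violates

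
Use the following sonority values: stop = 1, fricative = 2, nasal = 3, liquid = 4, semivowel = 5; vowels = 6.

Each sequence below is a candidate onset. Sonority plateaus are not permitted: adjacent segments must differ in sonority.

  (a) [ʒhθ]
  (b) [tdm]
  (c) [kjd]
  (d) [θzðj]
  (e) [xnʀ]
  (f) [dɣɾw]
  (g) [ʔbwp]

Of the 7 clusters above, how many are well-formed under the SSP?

2

(a) [ʒhθ]: profile 2-2-2 — violates.
(b) [tdm]: profile 1-1-3 — violates.
(c) [kjd]: profile 1-5-1 — violates.
(d) [θzðj]: profile 2-2-2-5 — violates.
(e) [xnʀ]: profile 2-3-4 — obeys.
(f) [dɣɾw]: profile 1-2-4-5 — obeys.
(g) [ʔbwp]: profile 1-1-5-1 — violates.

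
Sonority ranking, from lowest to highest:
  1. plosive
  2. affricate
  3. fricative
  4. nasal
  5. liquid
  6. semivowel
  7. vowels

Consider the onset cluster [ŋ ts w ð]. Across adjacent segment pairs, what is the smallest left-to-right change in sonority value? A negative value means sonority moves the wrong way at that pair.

/ŋ/: nasal = 4.
/ts/: affricate = 2.
/w/: semivowel = 6.
/ð/: fricative = 3.
/ŋ/→/ts/: change -2.
/ts/→/w/: change +4.
/w/→/ð/: change -3.
Minimum = -3.

-3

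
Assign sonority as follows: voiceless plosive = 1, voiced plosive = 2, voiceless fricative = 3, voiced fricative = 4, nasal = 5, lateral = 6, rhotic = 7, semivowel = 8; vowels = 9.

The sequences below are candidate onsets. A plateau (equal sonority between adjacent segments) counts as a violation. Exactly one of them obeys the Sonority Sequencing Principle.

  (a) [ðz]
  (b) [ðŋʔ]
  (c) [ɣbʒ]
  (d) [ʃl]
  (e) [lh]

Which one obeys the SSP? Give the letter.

d

(a) sonority 4-4: ill-formed.
(b) sonority 4-5-1: ill-formed.
(c) sonority 4-2-4: ill-formed.
(d) sonority 3-6: well-formed.
(e) sonority 6-3: ill-formed.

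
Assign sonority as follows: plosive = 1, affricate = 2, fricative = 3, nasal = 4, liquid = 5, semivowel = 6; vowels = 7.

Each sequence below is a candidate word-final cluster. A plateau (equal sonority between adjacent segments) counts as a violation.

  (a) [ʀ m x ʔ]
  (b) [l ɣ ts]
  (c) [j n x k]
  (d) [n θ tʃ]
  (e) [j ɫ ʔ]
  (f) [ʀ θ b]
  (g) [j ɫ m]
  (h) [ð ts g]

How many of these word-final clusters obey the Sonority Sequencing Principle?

(a) [ʀ m x ʔ]: profile 5-4-3-1 — obeys.
(b) [l ɣ ts]: profile 5-3-2 — obeys.
(c) [j n x k]: profile 6-4-3-1 — obeys.
(d) [n θ tʃ]: profile 4-3-2 — obeys.
(e) [j ɫ ʔ]: profile 6-5-1 — obeys.
(f) [ʀ θ b]: profile 5-3-1 — obeys.
(g) [j ɫ m]: profile 6-5-4 — obeys.
(h) [ð ts g]: profile 3-2-1 — obeys.

8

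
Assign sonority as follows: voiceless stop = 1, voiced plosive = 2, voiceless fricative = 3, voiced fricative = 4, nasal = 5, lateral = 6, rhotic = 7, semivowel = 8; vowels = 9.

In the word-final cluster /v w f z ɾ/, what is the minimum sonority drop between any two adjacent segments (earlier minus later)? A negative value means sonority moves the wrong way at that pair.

/v/: voiced fricative = 4.
/w/: semivowel = 8.
/f/: voiceless fricative = 3.
/z/: voiced fricative = 4.
/ɾ/: rhotic = 7.
/v/→/w/: change -4.
/w/→/f/: change +5.
/f/→/z/: change -1.
/z/→/ɾ/: change -3.
Minimum = -4.

-4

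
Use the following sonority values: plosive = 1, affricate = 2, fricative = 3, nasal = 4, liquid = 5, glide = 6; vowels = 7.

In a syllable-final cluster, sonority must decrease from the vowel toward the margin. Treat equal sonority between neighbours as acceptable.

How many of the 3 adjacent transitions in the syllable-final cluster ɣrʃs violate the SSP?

/ɣ/ — fricative, sonority 3.
/r/ — liquid, sonority 5.
/ʃ/ — fricative, sonority 3.
/s/ — fricative, sonority 3.
/ɣ/→/r/: 3→5 (does not fall) — violation.
/r/→/ʃ/: 5→3 (falls) — ok.
/ʃ/→/s/: 3→3 (plateau, allowed) — ok.

1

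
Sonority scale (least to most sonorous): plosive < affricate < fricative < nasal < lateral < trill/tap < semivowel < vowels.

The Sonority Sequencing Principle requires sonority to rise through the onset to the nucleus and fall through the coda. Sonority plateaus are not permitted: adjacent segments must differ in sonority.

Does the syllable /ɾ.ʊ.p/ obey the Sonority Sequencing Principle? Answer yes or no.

Onset: /ɾ/ is a trill/tap (sonority 6); then the nucleus /ʊ/ (sonority 8).
Onset profile 6-8 — rises to the nucleus.
Coda: /p/ is a plosive (sonority 1).
Coda profile 8-1 — falls from the nucleus.

yes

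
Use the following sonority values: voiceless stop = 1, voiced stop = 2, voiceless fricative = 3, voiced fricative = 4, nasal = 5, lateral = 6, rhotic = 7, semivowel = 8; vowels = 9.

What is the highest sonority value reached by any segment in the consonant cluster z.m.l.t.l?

6

/z/ is a voiced fricative (sonority 4).
/m/ is a nasal (sonority 5).
/l/ is a lateral (sonority 6).
/t/ is a voiceless stop (sonority 1).
/l/ is a lateral (sonority 6).
The maximum is 6.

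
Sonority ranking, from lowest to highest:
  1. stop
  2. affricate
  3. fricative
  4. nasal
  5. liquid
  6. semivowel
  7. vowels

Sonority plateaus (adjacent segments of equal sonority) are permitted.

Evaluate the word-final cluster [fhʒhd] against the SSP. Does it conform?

yes

/f/: fricative = 3.
/h/: fricative = 3.
/ʒ/: fricative = 3.
/h/: fricative = 3.
/d/: stop = 1.
The profile 3-3-3-3-1 is non-increasing (plateaus allowed), so the word-final cluster satisfies the SSP.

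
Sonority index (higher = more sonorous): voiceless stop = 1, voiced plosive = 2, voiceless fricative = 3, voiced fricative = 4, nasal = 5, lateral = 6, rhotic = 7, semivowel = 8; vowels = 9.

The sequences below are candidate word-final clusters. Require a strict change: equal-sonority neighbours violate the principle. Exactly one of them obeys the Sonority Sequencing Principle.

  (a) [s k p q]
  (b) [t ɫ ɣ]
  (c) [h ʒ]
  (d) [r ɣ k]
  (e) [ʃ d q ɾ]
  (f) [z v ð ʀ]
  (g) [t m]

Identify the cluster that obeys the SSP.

(a) [s k p q]: profile 3-1-1-1 — violates.
(b) [t ɫ ɣ]: profile 1-6-4 — violates.
(c) [h ʒ]: profile 3-4 — violates.
(d) [r ɣ k]: profile 7-4-1 — obeys.
(e) [ʃ d q ɾ]: profile 3-2-1-7 — violates.
(f) [z v ð ʀ]: profile 4-4-4-7 — violates.
(g) [t m]: profile 1-5 — violates.

d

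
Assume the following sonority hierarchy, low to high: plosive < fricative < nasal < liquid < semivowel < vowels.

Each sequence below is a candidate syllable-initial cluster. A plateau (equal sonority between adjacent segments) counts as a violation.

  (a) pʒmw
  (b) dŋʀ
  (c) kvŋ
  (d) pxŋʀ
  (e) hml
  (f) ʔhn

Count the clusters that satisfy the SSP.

(a) sonority 1-2-3-5: well-formed.
(b) sonority 1-3-4: well-formed.
(c) sonority 1-2-3: well-formed.
(d) sonority 1-2-3-4: well-formed.
(e) sonority 2-3-4: well-formed.
(f) sonority 1-2-3: well-formed.

6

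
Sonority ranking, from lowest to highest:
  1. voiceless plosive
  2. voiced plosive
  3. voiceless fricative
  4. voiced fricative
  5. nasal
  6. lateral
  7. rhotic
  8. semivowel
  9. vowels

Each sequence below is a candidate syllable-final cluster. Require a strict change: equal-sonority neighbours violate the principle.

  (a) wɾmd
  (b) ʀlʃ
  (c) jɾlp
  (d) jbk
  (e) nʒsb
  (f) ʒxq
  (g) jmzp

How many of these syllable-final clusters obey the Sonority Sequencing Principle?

(a) sonority 8-7-5-2: well-formed.
(b) sonority 7-6-3: well-formed.
(c) sonority 8-7-6-1: well-formed.
(d) sonority 8-2-1: well-formed.
(e) sonority 5-4-3-2: well-formed.
(f) sonority 4-3-1: well-formed.
(g) sonority 8-5-4-1: well-formed.

7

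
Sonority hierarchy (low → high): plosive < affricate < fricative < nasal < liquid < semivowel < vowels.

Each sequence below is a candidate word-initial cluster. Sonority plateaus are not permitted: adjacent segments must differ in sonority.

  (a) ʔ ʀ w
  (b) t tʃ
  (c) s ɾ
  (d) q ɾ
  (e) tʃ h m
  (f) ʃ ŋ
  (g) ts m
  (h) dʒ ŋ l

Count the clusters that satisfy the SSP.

(a) sonority 1-5-6: well-formed.
(b) sonority 1-2: well-formed.
(c) sonority 3-5: well-formed.
(d) sonority 1-5: well-formed.
(e) sonority 2-3-4: well-formed.
(f) sonority 3-4: well-formed.
(g) sonority 2-4: well-formed.
(h) sonority 2-4-5: well-formed.

8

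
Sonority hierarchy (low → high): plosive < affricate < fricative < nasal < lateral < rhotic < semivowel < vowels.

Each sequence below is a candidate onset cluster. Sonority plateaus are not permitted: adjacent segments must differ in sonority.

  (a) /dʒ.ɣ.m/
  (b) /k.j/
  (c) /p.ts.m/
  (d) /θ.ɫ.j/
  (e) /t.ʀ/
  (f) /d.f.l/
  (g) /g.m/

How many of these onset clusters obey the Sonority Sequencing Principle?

7

(a) /dʒ.ɣ.m/: profile 2-3-4 — obeys.
(b) /k.j/: profile 1-7 — obeys.
(c) /p.ts.m/: profile 1-2-4 — obeys.
(d) /θ.ɫ.j/: profile 3-5-7 — obeys.
(e) /t.ʀ/: profile 1-6 — obeys.
(f) /d.f.l/: profile 1-3-5 — obeys.
(g) /g.m/: profile 1-4 — obeys.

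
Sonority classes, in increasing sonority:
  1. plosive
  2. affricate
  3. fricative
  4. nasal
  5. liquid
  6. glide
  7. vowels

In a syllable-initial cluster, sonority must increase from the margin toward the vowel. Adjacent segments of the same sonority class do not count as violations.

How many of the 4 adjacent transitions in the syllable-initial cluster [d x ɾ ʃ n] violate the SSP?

1

/d/ is a plosive (sonority 1).
/x/ is a fricative (sonority 3).
/ɾ/ is a liquid (sonority 5).
/ʃ/ is a fricative (sonority 3).
/n/ is a nasal (sonority 4).
/d/→/x/: 1→3 (rises) — ok.
/x/→/ɾ/: 3→5 (rises) — ok.
/ɾ/→/ʃ/: 5→3 (does not rise) — violation.
/ʃ/→/n/: 3→4 (rises) — ok.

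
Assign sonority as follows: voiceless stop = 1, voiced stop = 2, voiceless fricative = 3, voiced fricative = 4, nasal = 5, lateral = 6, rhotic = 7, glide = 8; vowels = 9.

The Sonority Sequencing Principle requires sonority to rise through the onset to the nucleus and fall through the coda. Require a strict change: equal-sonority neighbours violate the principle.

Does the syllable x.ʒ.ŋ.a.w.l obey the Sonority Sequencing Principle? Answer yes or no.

yes

Onset: /x/ is a voiceless fricative (sonority 3), /ʒ/ is a voiced fricative (sonority 4), /ŋ/ is a nasal (sonority 5); then the nucleus /a/ (sonority 9).
Onset profile 3-4-5-9 — rises to the nucleus.
Coda: /w/ is a glide (sonority 8), /l/ is a lateral (sonority 6).
Coda profile 9-8-6 — falls from the nucleus.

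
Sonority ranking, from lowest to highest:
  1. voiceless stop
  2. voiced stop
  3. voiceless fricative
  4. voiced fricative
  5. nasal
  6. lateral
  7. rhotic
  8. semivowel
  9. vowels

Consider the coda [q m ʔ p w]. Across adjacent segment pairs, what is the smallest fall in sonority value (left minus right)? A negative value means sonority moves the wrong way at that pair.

/q/: voiceless stop = 1.
/m/: nasal = 5.
/ʔ/: voiceless stop = 1.
/p/: voiceless stop = 1.
/w/: semivowel = 8.
/q/→/m/: change -4.
/m/→/ʔ/: change +4.
/ʔ/→/p/: change +0.
/p/→/w/: change -7.
Minimum = -7.

-7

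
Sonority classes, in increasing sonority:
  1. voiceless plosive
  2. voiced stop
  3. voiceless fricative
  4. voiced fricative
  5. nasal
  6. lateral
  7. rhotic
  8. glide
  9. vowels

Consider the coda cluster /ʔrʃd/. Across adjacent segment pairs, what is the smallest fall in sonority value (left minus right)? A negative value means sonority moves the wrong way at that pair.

/ʔ/ is a voiceless plosive (sonority 1).
/r/ is a rhotic (sonority 7).
/ʃ/ is a voiceless fricative (sonority 3).
/d/ is a voiced stop (sonority 2).
/ʔ/→/r/: change -6.
/r/→/ʃ/: change +4.
/ʃ/→/d/: change +1.
Minimum = -6.

-6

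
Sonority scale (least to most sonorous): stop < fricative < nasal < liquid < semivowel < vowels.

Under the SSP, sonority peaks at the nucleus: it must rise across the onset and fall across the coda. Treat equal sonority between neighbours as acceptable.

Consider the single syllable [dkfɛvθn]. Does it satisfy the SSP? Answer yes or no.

Onset: /d/ is a stop (sonority 1), /k/ is a stop (sonority 1), /f/ is a fricative (sonority 2); then the nucleus /ɛ/ (sonority 6).
Onset profile 1-1-2-6 — rises to the nucleus.
Coda: /v/ is a fricative (sonority 2), /θ/ is a fricative (sonority 2), /n/ is a nasal (sonority 3).
Coda profile 6-2-2-3 — does not fall throughout.

no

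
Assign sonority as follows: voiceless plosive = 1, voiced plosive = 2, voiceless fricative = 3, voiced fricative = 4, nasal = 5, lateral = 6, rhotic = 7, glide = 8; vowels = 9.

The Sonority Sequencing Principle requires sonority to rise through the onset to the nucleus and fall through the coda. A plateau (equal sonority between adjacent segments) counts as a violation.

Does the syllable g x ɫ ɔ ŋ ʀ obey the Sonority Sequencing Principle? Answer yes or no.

Onset: /g/ is a voiced plosive (sonority 2), /x/ is a voiceless fricative (sonority 3), /ɫ/ is a lateral (sonority 6); then the nucleus /ɔ/ (sonority 9).
Onset profile 2-3-6-9 — rises to the nucleus.
Coda: /ŋ/ is a nasal (sonority 5), /ʀ/ is a rhotic (sonority 7).
Coda profile 9-5-7 — does not strictly fall throughout.

no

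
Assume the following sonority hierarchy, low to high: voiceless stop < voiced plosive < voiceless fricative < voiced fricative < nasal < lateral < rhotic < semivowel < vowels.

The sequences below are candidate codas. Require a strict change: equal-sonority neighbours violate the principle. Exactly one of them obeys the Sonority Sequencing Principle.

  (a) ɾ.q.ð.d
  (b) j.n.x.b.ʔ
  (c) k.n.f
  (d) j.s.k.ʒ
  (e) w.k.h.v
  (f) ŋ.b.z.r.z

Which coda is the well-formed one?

(a) ɾ.q.ð.d: profile 7-1-4-2 — violates.
(b) j.n.x.b.ʔ: profile 8-5-3-2-1 — obeys.
(c) k.n.f: profile 1-5-3 — violates.
(d) j.s.k.ʒ: profile 8-3-1-4 — violates.
(e) w.k.h.v: profile 8-1-3-4 — violates.
(f) ŋ.b.z.r.z: profile 5-2-4-7-4 — violates.

b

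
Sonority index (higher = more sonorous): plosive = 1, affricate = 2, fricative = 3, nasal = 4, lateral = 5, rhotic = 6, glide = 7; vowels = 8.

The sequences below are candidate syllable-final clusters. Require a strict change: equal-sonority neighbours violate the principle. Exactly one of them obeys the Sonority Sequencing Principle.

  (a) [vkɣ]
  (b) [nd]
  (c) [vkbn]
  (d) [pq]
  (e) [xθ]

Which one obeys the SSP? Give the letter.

(a) [vkɣ]: profile 3-1-3 — violates.
(b) [nd]: profile 4-1 — obeys.
(c) [vkbn]: profile 3-1-1-4 — violates.
(d) [pq]: profile 1-1 — violates.
(e) [xθ]: profile 3-3 — violates.

b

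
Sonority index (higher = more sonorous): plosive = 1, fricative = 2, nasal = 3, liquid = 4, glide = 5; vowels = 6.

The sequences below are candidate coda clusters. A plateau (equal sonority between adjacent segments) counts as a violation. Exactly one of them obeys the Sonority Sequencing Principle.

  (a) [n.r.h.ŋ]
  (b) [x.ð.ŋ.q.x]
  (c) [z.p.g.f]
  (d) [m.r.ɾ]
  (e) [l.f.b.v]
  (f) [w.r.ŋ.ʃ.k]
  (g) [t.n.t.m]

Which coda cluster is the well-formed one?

(a) sonority 3-4-2-3: ill-formed.
(b) sonority 2-2-3-1-2: ill-formed.
(c) sonority 2-1-1-2: ill-formed.
(d) sonority 3-4-4: ill-formed.
(e) sonority 4-2-1-2: ill-formed.
(f) sonority 5-4-3-2-1: well-formed.
(g) sonority 1-3-1-3: ill-formed.

f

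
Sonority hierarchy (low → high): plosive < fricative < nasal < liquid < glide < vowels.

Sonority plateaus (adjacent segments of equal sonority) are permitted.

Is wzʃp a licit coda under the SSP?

yes

/w/ — glide, sonority 5.
/z/ — fricative, sonority 2.
/ʃ/ — fricative, sonority 2.
/p/ — plosive, sonority 1.
The profile 5-2-2-1 is non-increasing (plateaus allowed), so the coda satisfies the SSP.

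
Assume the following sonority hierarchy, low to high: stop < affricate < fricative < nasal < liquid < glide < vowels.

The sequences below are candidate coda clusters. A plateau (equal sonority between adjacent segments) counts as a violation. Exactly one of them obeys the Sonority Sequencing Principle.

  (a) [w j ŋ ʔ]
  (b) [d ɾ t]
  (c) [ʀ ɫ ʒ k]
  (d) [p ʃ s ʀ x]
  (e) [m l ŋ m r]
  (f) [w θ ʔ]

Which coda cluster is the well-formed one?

f

(a) [w j ŋ ʔ]: profile 6-6-4-1 — violates.
(b) [d ɾ t]: profile 1-5-1 — violates.
(c) [ʀ ɫ ʒ k]: profile 5-5-3-1 — violates.
(d) [p ʃ s ʀ x]: profile 1-3-3-5-3 — violates.
(e) [m l ŋ m r]: profile 4-5-4-4-5 — violates.
(f) [w θ ʔ]: profile 6-3-1 — obeys.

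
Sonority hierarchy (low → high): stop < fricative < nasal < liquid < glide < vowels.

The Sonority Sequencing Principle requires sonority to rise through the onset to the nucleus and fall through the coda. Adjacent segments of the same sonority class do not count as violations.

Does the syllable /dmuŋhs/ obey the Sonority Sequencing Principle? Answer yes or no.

Onset: /d/ is a stop (sonority 1), /m/ is a nasal (sonority 3); then the nucleus /u/ (sonority 6).
Onset profile 1-3-6 — rises to the nucleus.
Coda: /ŋ/ is a nasal (sonority 3), /h/ is a fricative (sonority 2), /s/ is a fricative (sonority 2).
Coda profile 6-3-2-2 — falls from the nucleus.

yes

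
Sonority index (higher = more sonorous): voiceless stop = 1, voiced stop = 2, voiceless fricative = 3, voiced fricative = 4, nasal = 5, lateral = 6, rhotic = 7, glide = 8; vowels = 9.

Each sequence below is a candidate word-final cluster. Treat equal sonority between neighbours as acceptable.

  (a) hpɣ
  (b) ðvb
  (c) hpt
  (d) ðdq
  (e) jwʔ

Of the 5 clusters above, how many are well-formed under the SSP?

(a) 3-1-4 → violates
(b) 4-4-2 → obeys
(c) 3-1-1 → obeys
(d) 4-2-1 → obeys
(e) 8-8-1 → obeys

4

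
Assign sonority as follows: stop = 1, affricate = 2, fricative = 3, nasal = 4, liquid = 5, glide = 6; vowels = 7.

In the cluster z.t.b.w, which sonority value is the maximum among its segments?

6

/z/: fricative = 3.
/t/: stop = 1.
/b/: stop = 1.
/w/: glide = 6.
The maximum is 6.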